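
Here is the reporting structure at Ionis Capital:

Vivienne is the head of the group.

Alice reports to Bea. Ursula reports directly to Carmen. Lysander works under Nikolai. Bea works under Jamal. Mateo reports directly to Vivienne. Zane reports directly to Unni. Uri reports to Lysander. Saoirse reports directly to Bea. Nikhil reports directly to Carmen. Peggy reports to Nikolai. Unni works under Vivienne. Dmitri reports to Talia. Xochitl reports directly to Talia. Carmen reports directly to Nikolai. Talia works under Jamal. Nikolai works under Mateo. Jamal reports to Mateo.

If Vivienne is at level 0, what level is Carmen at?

3

Chain from Carmen up to Vivienne: Carmen → Nikolai → Mateo → Vivienne. That is 3 steps up, so Carmen is 3 levels below Vivienne.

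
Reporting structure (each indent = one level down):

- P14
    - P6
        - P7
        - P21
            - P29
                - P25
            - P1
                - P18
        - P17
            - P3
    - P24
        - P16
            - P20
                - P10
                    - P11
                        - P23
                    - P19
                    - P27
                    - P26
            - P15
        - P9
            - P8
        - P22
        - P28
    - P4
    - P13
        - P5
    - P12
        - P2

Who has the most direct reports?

Direct-report counts: P14 has 5; P12 has 1; P13 has 1; P24 has 4; P9 has 1; P16 has 2; P20 has 1; P10 has 4; P11 has 1; P6 has 3; P17 has 1; P21 has 2; P1 has 1; P29 has 1. The largest is 5, held by P14.

P14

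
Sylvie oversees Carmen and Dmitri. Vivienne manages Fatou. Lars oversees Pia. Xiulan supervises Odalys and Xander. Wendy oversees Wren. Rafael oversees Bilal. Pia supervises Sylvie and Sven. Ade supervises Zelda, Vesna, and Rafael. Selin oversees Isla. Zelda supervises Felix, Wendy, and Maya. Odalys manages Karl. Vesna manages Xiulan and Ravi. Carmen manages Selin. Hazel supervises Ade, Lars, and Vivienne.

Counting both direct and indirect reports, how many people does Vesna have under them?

Vesna directly manages Xiulan, Ravi. Under Xiulan: Xander, Odalys, Karl (3). Ravi has no reports. So Vesna's organization is 2 direct reports plus everyone under them: 4 + 1 = 5.

5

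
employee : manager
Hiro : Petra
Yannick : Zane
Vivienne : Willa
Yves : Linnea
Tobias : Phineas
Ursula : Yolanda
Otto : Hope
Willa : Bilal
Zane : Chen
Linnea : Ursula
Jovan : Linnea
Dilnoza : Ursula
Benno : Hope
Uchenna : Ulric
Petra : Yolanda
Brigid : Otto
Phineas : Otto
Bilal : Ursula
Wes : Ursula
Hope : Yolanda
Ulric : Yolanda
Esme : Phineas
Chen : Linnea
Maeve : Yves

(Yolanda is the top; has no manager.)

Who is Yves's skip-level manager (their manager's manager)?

Ursula

Yves reports to Linnea, and Linnea reports to Ursula. So Yves's skip-level manager is Ursula.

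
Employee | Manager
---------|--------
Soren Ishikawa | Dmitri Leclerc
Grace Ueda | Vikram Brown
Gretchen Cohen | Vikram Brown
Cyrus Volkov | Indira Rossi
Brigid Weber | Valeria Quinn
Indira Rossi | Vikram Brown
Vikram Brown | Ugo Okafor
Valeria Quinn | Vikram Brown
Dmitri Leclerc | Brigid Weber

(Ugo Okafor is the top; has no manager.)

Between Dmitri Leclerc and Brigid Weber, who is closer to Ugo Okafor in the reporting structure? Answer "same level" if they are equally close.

Dmitri Leclerc is 4 levels below Ugo Okafor; Brigid Weber is 3. Brigid Weber is higher.

Brigid Weber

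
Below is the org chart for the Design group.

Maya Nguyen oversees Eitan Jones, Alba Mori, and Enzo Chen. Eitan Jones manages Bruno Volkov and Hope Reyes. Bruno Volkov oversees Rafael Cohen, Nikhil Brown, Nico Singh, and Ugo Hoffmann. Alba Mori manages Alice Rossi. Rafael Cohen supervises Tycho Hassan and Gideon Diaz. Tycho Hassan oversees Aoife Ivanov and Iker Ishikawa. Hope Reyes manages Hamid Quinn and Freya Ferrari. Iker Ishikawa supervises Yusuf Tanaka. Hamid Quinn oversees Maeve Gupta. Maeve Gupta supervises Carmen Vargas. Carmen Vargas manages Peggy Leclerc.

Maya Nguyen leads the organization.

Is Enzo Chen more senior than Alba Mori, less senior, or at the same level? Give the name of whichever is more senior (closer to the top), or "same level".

Both Enzo Chen and Alba Mori are 1 level below Maya Nguyen.

same level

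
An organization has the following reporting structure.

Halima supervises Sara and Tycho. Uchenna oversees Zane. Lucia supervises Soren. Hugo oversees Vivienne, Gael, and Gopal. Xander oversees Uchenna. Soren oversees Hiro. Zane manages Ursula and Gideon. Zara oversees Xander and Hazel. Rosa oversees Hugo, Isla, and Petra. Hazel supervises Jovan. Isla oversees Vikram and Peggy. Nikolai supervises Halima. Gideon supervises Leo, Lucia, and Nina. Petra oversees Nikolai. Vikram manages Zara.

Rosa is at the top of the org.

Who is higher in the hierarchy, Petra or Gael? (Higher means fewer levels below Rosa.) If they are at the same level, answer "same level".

Petra

Petra is 1 level below Rosa; Gael is 2. Petra is higher.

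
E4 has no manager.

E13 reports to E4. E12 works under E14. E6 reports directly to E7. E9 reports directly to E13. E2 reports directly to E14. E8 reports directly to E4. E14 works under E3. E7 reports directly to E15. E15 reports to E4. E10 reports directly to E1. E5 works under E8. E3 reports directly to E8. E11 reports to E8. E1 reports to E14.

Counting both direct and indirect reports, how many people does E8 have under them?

8

E8 directly manages E3, E11, E5. Under E3: E14, E2, E1, E10, E12 (5). E11 has no reports. E5 has no reports. So E8's organization is 3 direct reports plus everyone under them: 6 + 1 + 1 = 8.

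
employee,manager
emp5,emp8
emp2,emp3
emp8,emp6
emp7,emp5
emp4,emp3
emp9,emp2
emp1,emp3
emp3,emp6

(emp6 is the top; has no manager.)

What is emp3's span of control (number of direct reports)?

emp3 directly manages emp1, emp2, emp4. That is 3 direct reports.

3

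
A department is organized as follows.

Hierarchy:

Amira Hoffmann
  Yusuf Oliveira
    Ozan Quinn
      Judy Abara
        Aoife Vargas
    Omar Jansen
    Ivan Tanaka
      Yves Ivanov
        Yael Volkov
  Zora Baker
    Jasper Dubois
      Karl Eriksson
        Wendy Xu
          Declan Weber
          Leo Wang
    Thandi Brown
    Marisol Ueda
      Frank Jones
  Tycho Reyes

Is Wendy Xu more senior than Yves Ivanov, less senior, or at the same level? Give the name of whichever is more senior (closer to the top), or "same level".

Wendy Xu is 4 levels below Amira Hoffmann; Yves Ivanov is 3. Yves Ivanov is higher.

Yves Ivanov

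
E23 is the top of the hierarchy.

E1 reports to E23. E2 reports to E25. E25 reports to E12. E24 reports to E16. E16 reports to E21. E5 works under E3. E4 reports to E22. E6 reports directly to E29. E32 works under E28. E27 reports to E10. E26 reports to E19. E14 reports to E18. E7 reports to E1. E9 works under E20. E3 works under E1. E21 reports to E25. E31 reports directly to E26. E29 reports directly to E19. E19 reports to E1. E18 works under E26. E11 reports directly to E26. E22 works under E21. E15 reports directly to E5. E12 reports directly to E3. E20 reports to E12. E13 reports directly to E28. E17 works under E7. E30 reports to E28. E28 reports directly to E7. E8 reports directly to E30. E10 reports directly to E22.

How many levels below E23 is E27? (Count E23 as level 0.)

Chain from E27 up to E23: E27 → E10 → E22 → E21 → E25 → E12 → E3 → E1 → E23. That is 8 steps up, so E27 is 8 levels below E23.

8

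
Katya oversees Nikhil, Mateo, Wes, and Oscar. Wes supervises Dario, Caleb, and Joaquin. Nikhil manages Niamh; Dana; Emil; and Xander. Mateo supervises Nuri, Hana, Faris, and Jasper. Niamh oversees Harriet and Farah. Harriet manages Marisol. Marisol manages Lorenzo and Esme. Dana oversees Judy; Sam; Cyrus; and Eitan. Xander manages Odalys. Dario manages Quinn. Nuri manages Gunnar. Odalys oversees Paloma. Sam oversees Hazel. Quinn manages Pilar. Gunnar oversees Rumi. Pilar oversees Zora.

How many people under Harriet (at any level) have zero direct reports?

2

The people in Harriet's organization with no one reporting to them are Esme, Lorenzo. That is 2.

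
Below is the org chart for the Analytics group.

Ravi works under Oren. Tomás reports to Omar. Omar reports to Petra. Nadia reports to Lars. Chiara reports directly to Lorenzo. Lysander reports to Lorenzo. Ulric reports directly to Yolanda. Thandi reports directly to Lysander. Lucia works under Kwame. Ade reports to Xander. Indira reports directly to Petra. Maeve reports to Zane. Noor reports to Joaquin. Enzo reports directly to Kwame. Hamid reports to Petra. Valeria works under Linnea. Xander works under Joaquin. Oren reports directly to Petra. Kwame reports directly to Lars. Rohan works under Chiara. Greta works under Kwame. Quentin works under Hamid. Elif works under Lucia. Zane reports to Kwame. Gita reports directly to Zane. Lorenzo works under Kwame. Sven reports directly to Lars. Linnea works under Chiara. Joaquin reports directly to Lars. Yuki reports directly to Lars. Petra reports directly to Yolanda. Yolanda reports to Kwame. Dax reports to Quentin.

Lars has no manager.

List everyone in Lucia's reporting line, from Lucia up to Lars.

Lucia -> Kwame -> Lars

Lucia reports to Kwame. Kwame reports to Lars. Lars is at the top.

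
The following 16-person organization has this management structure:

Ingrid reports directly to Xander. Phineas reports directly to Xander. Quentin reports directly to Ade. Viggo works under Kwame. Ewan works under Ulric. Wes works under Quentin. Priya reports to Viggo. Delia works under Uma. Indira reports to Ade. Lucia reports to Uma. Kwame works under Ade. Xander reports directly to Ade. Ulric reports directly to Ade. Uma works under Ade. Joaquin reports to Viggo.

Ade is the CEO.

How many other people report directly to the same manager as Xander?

Xander reports to Ade. Ade's other direct reports are Kwame, Quentin, Uma, Ulric, Indira — 5 peers.

5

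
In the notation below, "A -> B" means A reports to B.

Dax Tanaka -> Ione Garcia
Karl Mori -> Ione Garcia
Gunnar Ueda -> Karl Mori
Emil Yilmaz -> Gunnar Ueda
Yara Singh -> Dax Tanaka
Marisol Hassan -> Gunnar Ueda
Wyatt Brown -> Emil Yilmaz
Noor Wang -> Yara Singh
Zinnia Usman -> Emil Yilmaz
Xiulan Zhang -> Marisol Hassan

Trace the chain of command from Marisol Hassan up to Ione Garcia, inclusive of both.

Marisol Hassan -> Gunnar Ueda -> Karl Mori -> Ione Garcia

Marisol Hassan reports to Gunnar Ueda. Gunnar Ueda reports to Karl Mori. Karl Mori reports to Ione Garcia. Ione Garcia is at the top.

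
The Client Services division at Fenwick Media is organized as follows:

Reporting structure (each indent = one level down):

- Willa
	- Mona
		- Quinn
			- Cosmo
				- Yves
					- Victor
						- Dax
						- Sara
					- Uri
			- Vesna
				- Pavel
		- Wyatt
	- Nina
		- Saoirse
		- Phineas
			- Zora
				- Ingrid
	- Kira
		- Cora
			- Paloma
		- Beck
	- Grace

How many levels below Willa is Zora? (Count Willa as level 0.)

Chain from Zora up to Willa: Zora → Phineas → Nina → Willa. That is 3 steps up, so Zora is 3 levels below Willa.

3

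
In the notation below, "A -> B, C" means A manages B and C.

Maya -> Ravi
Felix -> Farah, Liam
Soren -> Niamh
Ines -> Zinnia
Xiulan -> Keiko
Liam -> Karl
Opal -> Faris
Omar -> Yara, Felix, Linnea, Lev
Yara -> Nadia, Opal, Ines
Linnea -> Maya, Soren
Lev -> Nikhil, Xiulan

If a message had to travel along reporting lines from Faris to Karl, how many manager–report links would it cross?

6

Faris is 3 levels below Omar, and Karl is 3 levels below Omar (their lowest common manager). The shortest path runs up from Faris to Omar and back down to Karl: 3 + 3 = 6 links.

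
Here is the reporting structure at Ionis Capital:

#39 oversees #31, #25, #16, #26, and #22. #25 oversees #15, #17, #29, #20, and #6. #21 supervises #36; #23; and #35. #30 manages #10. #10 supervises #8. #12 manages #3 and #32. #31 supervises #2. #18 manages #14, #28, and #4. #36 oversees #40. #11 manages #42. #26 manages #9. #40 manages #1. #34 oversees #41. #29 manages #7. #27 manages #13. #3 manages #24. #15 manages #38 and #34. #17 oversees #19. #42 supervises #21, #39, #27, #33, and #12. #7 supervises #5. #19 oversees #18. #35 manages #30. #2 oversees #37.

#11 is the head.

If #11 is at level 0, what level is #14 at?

7

Chain from #14 up to #11: #14 → #18 → #19 → #17 → #25 → #39 → #42 → #11. That is 7 steps up, so #14 is 7 levels below #11.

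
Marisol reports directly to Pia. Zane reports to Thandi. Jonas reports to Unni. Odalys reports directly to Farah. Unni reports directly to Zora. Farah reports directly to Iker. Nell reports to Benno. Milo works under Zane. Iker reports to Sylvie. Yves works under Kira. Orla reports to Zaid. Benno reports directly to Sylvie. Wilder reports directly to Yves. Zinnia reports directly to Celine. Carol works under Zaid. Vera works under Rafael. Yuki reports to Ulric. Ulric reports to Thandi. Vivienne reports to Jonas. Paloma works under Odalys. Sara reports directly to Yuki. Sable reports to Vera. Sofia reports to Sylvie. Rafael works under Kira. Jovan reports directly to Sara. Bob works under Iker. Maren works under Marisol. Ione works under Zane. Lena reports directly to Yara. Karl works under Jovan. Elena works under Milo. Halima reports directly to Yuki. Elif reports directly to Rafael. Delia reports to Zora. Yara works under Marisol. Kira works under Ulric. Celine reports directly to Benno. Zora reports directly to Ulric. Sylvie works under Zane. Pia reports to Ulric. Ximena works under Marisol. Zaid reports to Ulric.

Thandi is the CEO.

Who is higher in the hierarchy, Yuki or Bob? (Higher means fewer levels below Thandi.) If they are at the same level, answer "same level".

Yuki is 2 levels below Thandi; Bob is 4. Yuki is higher.

Yuki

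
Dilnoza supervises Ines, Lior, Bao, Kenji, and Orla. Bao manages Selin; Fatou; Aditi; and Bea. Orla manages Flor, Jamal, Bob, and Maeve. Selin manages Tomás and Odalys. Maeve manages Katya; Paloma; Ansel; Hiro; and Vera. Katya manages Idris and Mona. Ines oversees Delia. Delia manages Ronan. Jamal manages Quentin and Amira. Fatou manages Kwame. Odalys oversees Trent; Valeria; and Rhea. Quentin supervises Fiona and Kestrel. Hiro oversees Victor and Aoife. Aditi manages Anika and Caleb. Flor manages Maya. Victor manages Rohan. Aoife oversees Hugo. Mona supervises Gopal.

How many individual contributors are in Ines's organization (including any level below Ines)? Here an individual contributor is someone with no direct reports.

The only person in Ines's organization with no one reporting to them is Ronan. That is 1.

1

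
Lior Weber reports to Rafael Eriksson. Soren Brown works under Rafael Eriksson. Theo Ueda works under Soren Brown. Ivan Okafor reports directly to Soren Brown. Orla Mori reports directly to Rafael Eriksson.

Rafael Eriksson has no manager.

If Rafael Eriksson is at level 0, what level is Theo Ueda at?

Chain from Theo Ueda up to Rafael Eriksson: Theo Ueda → Soren Brown → Rafael Eriksson. That is 2 steps up, so Theo Ueda is 2 levels below Rafael Eriksson.

2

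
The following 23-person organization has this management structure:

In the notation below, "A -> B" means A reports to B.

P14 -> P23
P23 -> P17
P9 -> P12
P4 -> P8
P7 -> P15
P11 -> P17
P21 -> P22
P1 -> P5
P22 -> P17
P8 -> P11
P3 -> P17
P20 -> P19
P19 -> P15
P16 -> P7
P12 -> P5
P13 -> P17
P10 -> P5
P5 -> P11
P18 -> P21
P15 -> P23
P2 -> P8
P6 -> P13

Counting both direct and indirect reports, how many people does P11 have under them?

8

P11 directly manages P5, P8. Under P5: P1, P10, P12, P9 (4). Under P8: P2, P4 (2). So P11's organization is 2 direct reports plus everyone under them: 5 + 3 = 8.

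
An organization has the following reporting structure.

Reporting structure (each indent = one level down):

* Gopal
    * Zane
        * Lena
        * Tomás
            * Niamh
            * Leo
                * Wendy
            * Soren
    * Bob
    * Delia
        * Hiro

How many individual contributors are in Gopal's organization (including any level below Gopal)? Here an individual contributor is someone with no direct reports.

The people in Gopal's organization with no one reporting to them are Hiro, Bob, Soren, Wendy, Niamh, Lena. That is 6.

6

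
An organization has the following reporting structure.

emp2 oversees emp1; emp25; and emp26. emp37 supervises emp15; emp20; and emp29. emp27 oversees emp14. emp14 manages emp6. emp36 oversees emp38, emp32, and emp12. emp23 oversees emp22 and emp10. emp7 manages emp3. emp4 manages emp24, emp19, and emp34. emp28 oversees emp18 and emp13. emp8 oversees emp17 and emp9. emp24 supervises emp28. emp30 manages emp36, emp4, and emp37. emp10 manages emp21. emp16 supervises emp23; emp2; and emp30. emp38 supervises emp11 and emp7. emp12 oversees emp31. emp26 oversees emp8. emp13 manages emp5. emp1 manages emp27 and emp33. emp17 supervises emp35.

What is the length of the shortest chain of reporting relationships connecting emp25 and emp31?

emp25 is 2 levels below emp16, and emp31 is 4 levels below emp16 (their lowest common manager). The shortest path runs up from emp25 to emp16 and back down to emp31: 2 + 4 = 6 links.

6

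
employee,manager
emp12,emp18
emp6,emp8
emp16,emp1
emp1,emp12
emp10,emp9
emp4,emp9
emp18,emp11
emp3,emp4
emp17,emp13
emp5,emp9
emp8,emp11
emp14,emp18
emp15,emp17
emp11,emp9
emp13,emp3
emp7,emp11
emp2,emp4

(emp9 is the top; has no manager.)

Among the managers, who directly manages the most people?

Direct-report counts: emp9 has 4; emp11 has 3; emp18 has 2; emp12 has 1; emp1 has 1; emp8 has 1; emp4 has 2; emp3 has 1; emp13 has 1; emp17 has 1. The largest is 4, held by emp9.

emp9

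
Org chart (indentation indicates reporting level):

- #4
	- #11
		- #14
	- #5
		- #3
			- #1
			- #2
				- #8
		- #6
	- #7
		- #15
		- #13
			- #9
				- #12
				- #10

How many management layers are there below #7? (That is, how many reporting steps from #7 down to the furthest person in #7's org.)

3

The longest chain under #7 runs #7 → #13 → #9 → #10, which is 3 levels below #7.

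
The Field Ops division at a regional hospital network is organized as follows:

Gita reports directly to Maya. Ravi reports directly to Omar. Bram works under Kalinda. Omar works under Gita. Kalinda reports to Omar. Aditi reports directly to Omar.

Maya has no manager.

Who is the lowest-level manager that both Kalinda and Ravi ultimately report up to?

Kalinda's chain of managers is Omar, Gita, Maya. Ravi's chain of managers is Omar, Gita, Maya. The first manager that appears in both chains is Omar.

Omar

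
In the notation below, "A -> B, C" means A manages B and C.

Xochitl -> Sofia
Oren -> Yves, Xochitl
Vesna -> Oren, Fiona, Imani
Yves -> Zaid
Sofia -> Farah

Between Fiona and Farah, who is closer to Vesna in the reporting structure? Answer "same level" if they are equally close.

Fiona is 1 level below Vesna; Farah is 4. Fiona is higher.

Fiona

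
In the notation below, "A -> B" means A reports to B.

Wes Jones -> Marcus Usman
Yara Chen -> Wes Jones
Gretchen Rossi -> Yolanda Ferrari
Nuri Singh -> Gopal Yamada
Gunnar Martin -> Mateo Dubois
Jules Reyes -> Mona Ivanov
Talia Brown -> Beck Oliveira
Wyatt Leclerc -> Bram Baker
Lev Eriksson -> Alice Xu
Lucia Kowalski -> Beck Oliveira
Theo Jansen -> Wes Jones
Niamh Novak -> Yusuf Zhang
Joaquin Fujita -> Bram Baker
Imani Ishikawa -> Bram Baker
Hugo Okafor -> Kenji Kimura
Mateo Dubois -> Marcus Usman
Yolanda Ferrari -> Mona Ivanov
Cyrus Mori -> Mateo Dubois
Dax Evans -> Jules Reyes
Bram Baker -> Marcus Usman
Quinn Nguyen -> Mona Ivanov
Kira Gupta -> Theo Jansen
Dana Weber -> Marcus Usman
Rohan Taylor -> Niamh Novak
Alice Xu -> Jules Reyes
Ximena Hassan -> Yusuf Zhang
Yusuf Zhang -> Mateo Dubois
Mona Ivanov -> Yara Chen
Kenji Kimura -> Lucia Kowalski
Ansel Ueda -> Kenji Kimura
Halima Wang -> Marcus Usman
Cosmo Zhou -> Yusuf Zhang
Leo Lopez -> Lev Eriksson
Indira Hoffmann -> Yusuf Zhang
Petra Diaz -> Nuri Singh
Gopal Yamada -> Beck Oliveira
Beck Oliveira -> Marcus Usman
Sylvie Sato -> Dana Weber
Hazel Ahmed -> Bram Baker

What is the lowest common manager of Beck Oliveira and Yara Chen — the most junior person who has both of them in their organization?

Beck Oliveira's chain of managers is Marcus Usman. Yara Chen's chain of managers is Wes Jones, Marcus Usman. The first manager that appears in both chains is Marcus Usman.

Marcus Usman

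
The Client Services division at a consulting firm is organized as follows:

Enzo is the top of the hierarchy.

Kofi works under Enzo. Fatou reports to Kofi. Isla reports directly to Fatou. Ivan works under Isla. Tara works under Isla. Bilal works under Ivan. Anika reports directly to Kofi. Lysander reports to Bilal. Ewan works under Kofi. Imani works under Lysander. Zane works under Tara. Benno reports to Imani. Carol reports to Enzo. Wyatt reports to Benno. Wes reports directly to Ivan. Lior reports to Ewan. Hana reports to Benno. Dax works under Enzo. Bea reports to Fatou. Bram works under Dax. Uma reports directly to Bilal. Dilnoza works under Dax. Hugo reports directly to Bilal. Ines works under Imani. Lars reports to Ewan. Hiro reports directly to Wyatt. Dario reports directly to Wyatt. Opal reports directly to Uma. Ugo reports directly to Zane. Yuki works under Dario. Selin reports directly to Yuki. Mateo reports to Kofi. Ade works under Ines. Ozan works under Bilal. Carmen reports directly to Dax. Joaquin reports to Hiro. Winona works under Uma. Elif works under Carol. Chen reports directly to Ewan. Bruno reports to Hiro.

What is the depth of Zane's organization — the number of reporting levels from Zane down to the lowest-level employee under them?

1

The longest chain under Zane runs Zane → Ugo, which is 1 level below Zane.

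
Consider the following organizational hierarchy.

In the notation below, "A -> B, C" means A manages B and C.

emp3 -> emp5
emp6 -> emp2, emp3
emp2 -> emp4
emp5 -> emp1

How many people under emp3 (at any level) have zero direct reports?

The only person in emp3's organization with no one reporting to them is emp1. That is 1.

1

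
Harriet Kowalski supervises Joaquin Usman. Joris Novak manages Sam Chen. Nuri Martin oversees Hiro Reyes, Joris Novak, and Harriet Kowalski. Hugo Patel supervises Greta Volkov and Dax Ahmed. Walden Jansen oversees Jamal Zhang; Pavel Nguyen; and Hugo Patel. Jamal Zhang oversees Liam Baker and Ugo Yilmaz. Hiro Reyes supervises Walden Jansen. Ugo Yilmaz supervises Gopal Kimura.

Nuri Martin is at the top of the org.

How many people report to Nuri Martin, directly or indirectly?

Nuri Martin directly manages Hiro Reyes, Joris Novak, Harriet Kowalski. Under Hiro Reyes: Walden Jansen, Hugo Patel, Dax Ahmed, Greta Volkov, Pavel Nguyen, Jamal Zhang, Ugo Yilmaz, Gopal Kimura, Liam Baker (9). Under Joris Novak: Sam Chen (1). Under Harriet Kowalski: Joaquin Usman (1). So Nuri Martin's organization is 3 direct reports plus everyone under them: 10 + 2 + 2 = 14.

14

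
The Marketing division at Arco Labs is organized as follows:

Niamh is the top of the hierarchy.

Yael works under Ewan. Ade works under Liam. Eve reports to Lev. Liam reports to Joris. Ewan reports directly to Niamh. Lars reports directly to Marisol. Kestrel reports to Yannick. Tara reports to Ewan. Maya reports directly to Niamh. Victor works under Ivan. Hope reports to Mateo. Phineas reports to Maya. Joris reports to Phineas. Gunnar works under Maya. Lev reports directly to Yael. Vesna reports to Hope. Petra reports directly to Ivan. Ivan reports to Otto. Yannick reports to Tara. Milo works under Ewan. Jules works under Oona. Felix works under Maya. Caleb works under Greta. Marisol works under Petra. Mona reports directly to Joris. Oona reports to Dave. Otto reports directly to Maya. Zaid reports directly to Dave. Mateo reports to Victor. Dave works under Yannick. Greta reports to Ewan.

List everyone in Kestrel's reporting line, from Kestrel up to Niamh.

Kestrel reports to Yannick. Yannick reports to Tara. Tara reports to Ewan. Ewan reports to Niamh. Niamh is at the top.

Kestrel -> Yannick -> Tara -> Ewan -> Niamh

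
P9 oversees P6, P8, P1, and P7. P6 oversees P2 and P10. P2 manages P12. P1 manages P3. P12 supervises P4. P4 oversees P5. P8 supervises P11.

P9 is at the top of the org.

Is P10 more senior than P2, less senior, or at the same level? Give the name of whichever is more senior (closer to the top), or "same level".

same level

Both P10 and P2 are 2 levels below P9.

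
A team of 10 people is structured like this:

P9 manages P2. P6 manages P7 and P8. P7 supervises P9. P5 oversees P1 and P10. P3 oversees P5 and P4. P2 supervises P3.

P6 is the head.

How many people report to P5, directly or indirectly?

2

P5 directly manages P1, P10. P1 has no reports. P10 has no reports. So P5's organization is 2 direct reports plus everyone under them: 1 + 1 = 2.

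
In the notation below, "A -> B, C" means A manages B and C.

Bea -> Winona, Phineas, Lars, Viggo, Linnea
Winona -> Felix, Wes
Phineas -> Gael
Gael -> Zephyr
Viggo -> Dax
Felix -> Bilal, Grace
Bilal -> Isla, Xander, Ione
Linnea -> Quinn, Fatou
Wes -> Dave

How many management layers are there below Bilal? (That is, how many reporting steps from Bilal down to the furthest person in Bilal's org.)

The longest chain under Bilal runs Bilal → Ione, which is 1 level below Bilal.

1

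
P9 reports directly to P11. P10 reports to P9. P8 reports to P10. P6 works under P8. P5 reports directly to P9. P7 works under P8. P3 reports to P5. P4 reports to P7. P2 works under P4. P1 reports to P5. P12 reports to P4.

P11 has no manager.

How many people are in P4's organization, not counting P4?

P4 directly manages P2, P12. P2 has no reports. P12 has no reports. So P4's organization is 2 direct reports plus everyone under them: 1 + 1 = 2.

2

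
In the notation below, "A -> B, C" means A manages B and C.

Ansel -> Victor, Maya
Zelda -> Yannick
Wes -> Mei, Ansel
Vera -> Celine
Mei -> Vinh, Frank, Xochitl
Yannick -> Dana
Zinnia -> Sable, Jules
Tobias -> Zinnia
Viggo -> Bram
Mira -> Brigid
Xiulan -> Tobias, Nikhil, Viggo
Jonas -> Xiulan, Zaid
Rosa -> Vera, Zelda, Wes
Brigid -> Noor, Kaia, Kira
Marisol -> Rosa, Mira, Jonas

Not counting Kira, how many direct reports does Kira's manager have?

Kira reports to Brigid. Brigid's other direct reports are Noor, Kaia — 2 peers.

2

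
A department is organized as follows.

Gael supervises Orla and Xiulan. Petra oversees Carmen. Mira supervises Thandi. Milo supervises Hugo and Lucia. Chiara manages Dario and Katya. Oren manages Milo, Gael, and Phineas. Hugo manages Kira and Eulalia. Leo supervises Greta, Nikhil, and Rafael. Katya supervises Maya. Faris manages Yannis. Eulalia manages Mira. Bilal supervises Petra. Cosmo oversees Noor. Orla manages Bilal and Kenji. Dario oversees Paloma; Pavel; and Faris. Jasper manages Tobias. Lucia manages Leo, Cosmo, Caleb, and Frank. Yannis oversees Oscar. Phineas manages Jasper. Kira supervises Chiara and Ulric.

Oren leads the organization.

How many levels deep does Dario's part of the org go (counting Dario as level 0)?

The longest chain under Dario runs Dario → Faris → Yannis → Oscar, which is 3 levels below Dario.

3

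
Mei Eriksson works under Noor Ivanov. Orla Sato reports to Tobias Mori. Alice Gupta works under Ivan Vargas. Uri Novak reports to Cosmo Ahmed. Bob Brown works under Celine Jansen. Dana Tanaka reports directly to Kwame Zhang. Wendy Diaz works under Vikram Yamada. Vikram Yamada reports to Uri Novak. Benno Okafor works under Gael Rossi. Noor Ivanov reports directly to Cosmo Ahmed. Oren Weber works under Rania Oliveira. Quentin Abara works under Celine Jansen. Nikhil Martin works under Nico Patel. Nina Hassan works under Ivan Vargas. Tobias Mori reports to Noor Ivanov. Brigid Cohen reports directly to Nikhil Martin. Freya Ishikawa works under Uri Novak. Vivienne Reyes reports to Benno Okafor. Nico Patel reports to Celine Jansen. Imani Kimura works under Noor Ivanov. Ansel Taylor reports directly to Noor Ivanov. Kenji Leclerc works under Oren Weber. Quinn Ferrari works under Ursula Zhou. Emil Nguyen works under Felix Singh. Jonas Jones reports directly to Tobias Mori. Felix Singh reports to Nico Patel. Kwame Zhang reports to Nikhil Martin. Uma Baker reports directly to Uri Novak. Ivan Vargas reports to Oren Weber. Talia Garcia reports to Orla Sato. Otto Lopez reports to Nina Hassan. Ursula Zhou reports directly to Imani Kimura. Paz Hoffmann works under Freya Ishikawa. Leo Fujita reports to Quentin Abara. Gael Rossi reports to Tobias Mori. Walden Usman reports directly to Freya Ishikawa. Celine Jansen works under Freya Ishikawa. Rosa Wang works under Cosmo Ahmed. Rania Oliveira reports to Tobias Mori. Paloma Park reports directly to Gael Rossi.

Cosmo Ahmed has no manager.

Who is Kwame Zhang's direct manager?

Kwame Zhang reports directly to Nikhil Martin.

Nikhil Martin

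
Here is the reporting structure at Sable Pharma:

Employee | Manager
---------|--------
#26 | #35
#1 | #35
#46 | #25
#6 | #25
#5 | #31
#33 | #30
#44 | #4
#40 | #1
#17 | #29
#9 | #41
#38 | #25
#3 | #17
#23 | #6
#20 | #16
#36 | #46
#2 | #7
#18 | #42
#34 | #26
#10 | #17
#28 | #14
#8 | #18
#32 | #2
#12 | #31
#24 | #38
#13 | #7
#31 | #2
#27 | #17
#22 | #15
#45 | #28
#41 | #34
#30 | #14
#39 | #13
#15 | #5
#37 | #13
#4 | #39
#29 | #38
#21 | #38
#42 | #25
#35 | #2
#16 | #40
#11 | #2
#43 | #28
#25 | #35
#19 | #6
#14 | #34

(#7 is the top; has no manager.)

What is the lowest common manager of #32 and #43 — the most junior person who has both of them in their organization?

#2

#32's chain of managers is #2, #7. #43's chain of managers is #28, #14, #34, #26, #35, #2, #7. The first manager that appears in both chains is #2.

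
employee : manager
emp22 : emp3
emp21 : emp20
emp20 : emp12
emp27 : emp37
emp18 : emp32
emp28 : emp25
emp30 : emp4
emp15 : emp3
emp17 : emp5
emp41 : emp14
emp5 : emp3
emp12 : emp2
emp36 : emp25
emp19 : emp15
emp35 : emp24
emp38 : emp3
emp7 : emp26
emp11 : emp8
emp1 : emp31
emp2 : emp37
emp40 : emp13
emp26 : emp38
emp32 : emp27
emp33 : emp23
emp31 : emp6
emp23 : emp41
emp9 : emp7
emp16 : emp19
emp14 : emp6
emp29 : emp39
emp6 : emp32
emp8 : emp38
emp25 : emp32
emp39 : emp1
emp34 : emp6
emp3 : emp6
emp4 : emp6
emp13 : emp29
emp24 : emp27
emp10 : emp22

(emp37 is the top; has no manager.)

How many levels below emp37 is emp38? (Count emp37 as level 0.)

5

Chain from emp38 up to emp37: emp38 → emp3 → emp6 → emp32 → emp27 → emp37. That is 5 steps up, so emp38 is 5 levels below emp37.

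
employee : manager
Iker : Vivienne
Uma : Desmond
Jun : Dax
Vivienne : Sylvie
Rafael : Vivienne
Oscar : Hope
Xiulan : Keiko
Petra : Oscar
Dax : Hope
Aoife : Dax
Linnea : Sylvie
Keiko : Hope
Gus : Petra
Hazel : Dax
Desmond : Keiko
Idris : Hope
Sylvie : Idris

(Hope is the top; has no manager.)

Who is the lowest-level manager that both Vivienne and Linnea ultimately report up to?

Vivienne's chain of managers is Sylvie, Idris, Hope. Linnea's chain of managers is Sylvie, Idris, Hope. The first manager that appears in both chains is Sylvie.

Sylvie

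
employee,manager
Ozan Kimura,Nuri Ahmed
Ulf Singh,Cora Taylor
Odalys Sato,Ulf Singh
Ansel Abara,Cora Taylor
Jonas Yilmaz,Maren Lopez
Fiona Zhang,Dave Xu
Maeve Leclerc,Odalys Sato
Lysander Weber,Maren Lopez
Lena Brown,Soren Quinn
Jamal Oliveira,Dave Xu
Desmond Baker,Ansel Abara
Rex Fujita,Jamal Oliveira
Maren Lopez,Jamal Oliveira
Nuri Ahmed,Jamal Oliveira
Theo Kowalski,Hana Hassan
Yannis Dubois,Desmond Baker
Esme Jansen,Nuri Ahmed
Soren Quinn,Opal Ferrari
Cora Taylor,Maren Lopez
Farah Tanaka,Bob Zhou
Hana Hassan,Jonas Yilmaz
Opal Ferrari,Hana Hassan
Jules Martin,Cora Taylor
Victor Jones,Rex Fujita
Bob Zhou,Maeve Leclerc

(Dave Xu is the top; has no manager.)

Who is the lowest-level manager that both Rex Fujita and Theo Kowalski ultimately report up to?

Jamal Oliveira

Rex Fujita's chain of managers is Jamal Oliveira, Dave Xu. Theo Kowalski's chain of managers is Hana Hassan, Jonas Yilmaz, Maren Lopez, Jamal Oliveira, Dave Xu. The first manager that appears in both chains is Jamal Oliveira.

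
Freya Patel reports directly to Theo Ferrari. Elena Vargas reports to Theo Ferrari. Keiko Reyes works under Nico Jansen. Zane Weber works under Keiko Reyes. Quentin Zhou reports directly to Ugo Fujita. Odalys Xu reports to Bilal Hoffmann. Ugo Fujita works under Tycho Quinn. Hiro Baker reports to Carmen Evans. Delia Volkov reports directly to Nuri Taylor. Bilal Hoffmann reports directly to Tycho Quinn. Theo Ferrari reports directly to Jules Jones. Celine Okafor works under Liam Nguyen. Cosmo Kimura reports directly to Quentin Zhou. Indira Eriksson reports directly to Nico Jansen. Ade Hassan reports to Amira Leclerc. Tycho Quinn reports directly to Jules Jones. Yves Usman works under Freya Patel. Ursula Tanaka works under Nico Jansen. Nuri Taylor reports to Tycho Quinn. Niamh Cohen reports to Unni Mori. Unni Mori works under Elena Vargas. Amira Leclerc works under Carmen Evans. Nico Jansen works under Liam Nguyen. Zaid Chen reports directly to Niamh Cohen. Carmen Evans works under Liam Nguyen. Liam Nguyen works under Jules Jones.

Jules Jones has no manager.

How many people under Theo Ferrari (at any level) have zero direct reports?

The people in Theo Ferrari's organization with no one reporting to them are Yves Usman, Zaid Chen. That is 2.

2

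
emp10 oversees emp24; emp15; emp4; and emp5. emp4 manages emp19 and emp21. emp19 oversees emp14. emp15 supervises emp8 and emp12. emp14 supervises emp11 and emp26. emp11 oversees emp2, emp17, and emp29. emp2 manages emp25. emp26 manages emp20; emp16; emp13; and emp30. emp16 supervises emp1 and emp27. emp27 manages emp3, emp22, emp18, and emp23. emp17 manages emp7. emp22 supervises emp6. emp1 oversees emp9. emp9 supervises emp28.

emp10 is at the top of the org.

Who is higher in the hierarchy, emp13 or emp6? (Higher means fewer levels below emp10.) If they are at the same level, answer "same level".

emp13 is 5 levels below emp10; emp6 is 8. emp13 is higher.

emp13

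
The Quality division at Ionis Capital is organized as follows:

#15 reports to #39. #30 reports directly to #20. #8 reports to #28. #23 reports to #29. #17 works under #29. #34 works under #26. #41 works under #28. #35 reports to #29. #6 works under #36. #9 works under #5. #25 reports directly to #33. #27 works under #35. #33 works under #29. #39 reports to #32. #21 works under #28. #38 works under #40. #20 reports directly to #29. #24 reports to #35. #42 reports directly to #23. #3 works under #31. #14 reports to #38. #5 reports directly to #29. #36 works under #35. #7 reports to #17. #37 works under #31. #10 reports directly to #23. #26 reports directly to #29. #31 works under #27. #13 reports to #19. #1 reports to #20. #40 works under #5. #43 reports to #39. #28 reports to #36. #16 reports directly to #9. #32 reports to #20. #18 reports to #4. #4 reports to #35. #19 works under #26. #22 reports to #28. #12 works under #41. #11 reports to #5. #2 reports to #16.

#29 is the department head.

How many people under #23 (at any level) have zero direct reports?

2

The people in #23's organization with no one reporting to them are #10, #42. That is 2.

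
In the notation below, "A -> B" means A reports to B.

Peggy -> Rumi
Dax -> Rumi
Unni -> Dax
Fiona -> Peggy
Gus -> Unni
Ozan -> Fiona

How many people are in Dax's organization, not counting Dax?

Dax directly manages Unni. Under Unni: Gus (1). That's 2 in total.

2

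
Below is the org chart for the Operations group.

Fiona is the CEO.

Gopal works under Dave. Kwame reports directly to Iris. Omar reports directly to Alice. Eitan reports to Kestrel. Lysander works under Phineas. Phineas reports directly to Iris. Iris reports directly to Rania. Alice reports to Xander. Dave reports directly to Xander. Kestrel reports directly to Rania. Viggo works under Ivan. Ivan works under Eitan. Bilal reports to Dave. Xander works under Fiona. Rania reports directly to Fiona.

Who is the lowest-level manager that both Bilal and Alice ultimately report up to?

Xander

Bilal's chain of managers is Dave, Xander, Fiona. Alice's chain of managers is Xander, Fiona. The first manager that appears in both chains is Xander.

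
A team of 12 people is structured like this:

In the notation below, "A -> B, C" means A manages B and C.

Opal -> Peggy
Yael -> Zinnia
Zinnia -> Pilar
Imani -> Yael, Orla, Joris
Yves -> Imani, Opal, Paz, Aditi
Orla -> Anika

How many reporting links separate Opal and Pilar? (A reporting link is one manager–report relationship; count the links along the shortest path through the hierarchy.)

Opal is 1 level below Yves, and Pilar is 4 levels below Yves (their lowest common manager). The shortest path runs up from Opal to Yves and back down to Pilar: 1 + 4 = 5 links.

5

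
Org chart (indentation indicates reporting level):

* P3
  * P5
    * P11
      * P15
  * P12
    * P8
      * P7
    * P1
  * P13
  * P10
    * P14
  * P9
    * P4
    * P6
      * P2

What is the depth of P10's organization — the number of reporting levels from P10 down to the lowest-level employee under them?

The longest chain under P10 runs P10 → P14, which is 1 level below P10.

1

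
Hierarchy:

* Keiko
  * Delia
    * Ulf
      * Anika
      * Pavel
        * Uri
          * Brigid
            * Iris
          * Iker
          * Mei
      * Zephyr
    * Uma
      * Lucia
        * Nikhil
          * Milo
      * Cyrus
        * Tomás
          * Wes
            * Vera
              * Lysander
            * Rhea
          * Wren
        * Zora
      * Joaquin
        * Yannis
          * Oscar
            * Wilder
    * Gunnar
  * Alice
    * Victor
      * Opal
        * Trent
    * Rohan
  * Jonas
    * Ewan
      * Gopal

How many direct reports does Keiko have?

3

Keiko directly manages Delia, Alice, Jonas. That is 3 direct reports.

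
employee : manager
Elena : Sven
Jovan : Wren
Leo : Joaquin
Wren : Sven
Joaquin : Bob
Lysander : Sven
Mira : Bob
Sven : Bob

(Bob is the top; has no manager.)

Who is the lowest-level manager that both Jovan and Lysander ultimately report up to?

Sven

Jovan's chain of managers is Wren, Sven, Bob. Lysander's chain of managers is Sven, Bob. The first manager that appears in both chains is Sven.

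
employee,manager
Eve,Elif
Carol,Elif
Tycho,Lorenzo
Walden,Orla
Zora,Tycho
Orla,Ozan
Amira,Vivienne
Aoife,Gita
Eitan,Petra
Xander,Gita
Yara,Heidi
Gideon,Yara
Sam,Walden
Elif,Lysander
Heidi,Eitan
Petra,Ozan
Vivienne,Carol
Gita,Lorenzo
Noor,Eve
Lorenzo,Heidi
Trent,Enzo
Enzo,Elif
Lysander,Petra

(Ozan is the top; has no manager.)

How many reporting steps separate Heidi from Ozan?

Chain from Heidi up to Ozan: Heidi → Eitan → Petra → Ozan. That is 3 steps up, so Heidi is 3 levels below Ozan.

3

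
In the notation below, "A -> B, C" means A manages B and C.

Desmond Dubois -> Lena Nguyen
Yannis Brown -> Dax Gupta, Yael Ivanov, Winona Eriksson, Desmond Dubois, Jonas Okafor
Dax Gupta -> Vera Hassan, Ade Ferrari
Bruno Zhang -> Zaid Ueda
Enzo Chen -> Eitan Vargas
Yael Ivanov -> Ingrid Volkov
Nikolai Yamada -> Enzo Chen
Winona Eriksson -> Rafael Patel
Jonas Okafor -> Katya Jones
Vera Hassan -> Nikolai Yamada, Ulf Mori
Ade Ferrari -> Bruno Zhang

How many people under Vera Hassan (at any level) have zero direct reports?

2

The people in Vera Hassan's organization with no one reporting to them are Ulf Mori, Eitan Vargas. That is 2.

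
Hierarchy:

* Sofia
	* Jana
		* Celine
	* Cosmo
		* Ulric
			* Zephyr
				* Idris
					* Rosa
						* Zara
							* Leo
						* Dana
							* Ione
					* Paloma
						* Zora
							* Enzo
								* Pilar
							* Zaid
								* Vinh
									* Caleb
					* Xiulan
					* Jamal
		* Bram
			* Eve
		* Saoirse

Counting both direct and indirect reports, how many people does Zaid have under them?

2

Zaid directly manages Vinh. Under Vinh: Caleb (1). That's 2 in total.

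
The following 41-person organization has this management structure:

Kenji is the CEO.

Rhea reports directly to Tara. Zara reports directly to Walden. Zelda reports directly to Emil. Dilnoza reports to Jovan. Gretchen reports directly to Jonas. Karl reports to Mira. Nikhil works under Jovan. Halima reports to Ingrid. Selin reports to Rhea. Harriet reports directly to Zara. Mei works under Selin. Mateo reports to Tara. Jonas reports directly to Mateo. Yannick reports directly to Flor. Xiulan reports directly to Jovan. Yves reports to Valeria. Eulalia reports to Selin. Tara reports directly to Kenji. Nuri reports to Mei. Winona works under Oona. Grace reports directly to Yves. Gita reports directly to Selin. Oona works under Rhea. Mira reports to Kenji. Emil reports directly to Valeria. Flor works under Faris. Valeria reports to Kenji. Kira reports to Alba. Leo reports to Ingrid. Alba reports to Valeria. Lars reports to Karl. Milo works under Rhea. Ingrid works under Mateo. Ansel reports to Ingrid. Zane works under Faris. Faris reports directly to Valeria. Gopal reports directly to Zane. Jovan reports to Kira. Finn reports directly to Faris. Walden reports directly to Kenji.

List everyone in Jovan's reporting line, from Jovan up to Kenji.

Jovan reports to Kira. Kira reports to Alba. Alba reports to Valeria. Valeria reports to Kenji. Kenji is at the top.

Jovan -> Kira -> Alba -> Valeria -> Kenji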